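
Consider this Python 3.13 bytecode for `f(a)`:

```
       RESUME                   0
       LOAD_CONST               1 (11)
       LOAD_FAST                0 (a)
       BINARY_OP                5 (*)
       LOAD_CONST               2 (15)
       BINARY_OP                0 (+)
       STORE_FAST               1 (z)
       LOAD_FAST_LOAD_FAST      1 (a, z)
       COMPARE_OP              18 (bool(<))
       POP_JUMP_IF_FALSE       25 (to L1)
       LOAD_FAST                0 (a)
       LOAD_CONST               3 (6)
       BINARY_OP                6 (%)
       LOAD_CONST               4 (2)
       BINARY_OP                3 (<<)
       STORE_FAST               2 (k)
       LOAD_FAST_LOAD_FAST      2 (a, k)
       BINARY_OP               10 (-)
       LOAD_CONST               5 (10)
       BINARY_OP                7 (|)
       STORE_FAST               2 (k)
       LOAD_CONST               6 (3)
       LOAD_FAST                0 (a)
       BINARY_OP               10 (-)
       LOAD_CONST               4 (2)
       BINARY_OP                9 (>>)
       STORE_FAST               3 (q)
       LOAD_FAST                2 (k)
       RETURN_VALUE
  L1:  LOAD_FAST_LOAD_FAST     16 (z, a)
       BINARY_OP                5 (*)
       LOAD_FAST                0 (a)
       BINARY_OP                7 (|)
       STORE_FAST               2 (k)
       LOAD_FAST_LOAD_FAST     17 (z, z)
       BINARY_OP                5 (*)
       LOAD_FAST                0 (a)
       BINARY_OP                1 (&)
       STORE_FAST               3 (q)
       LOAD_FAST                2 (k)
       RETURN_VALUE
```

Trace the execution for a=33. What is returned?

LOAD_CONST → push 11. Stack: [11]
LOAD_FAST a → push 33. Stack: [11, 33]
BINARY_OP * → 11 * 33 = 363. Stack: [363]
LOAD_CONST → push 15. Stack: [363, 15]
BINARY_OP + → 363 + 15 = 378. Stack: [378]
STORE_FAST z → z=378. Stack: []
LOAD_FAST_LOAD_FAST a,z → push 33,378. Stack: [33, 378]
COMPARE_OP bool(<) → 33 vs 378 = True. Stack: [True]
POP_JUMP_IF_FALSE → pop True; no jump. Stack: []
LOAD_FAST a → push 33. Stack: [33]
LOAD_CONST → push 6. Stack: [33, 6]
BINARY_OP % → 33 % 6 = 3. Stack: [3]
LOAD_CONST → push 2. Stack: [3, 2]
BINARY_OP << → 3 << 2 = 12. Stack: [12]
STORE_FAST k → k=12. Stack: []
LOAD_FAST_LOAD_FAST a,k → push 33,12. Stack: [33, 12]
BINARY_OP - → 33 - 12 = 21. Stack: [21]
LOAD_CONST → push 10. Stack: [21, 10]
BINARY_OP | → 21 | 10 = 31. Stack: [31]
STORE_FAST k → k=31. Stack: []
LOAD_CONST → push 3. Stack: [3]
LOAD_FAST a → push 33. Stack: [3, 33]
BINARY_OP - → 3 - 33 = -30. Stack: [-30]
LOAD_CONST → push 2. Stack: [-30, 2]
BINARY_OP >> → -30 >> 2 = -8. Stack: [-8]
STORE_FAST q → q=-8. Stack: []
LOAD_FAST k → push 31. Stack: [31]
RETURN_VALUE → return 31.

31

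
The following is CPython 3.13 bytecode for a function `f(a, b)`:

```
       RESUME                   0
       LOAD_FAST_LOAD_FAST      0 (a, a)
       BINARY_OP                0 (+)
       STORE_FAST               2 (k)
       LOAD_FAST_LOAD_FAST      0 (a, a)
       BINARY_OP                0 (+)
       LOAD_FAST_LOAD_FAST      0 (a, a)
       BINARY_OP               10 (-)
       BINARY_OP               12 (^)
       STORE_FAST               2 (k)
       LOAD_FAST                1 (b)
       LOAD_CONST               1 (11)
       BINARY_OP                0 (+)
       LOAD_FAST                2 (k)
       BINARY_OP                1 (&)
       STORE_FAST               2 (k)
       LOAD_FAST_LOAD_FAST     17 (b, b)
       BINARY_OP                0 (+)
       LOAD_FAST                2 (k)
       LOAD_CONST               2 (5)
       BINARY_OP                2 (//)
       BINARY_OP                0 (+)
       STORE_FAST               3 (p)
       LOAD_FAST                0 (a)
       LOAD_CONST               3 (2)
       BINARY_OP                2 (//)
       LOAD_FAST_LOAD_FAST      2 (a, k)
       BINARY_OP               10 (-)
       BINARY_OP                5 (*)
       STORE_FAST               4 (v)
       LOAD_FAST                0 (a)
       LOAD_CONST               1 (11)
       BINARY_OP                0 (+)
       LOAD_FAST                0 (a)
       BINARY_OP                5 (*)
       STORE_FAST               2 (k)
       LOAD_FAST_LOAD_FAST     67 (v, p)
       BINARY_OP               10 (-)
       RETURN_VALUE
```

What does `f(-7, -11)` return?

LOAD_FAST_LOAD_FAST a,a → push -7,-7. Stack: [-7, -7]
BINARY_OP + → -7 + -7 = -14. Stack: [-14]
STORE_FAST k → k=-14. Stack: []
LOAD_FAST_LOAD_FAST a,a → push -7,-7. Stack: [-7, -7]
BINARY_OP + → -7 + -7 = -14. Stack: [-14]
LOAD_FAST_LOAD_FAST a,a → push -7,-7. Stack: [-14, -7, -7]
BINARY_OP - → -7 - -7 = 0. Stack: [-14, 0]
BINARY_OP ^ → -14 ^ 0 = -14. Stack: [-14]
STORE_FAST k → k=-14. Stack: []
LOAD_FAST b → push -11. Stack: [-11]
LOAD_CONST → push 11. Stack: [-11, 11]
BINARY_OP + → -11 + 11 = 0. Stack: [0]
LOAD_FAST k → push -14. Stack: [0, -14]
BINARY_OP & → 0 & -14 = 0. Stack: [0]
STORE_FAST k → k=0. Stack: []
LOAD_FAST_LOAD_FAST b,b → push -11,-11. Stack: [-11, -11]
BINARY_OP + → -11 + -11 = -22. Stack: [-22]
LOAD_FAST k → push 0. Stack: [-22, 0]
LOAD_CONST → push 5. Stack: [-22, 0, 5]
BINARY_OP // → 0 // 5 = 0. Stack: [-22, 0]
BINARY_OP + → -22 + 0 = -22. Stack: [-22]
STORE_FAST p → p=-22. Stack: []
LOAD_FAST a → push -7. Stack: [-7]
LOAD_CONST → push 2. Stack: [-7, 2]
BINARY_OP // → -7 // 2 = -4. Stack: [-4]
LOAD_FAST_LOAD_FAST a,k → push -7,0. Stack: [-4, -7, 0]
BINARY_OP - → -7 - 0 = -7. Stack: [-4, -7]
BINARY_OP * → -4 * -7 = 28. Stack: [28]
STORE_FAST v → v=28. Stack: []
LOAD_FAST a → push -7. Stack: [-7]
LOAD_CONST → push 11. Stack: [-7, 11]
BINARY_OP + → -7 + 11 = 4. Stack: [4]
LOAD_FAST a → push -7. Stack: [4, -7]
BINARY_OP * → 4 * -7 = -28. Stack: [-28]
STORE_FAST k → k=-28. Stack: []
LOAD_FAST_LOAD_FAST v,p → push 28,-22. Stack: [28, -22]
BINARY_OP - → 28 - -22 = 50. Stack: [50]
RETURN_VALUE → return 50.

50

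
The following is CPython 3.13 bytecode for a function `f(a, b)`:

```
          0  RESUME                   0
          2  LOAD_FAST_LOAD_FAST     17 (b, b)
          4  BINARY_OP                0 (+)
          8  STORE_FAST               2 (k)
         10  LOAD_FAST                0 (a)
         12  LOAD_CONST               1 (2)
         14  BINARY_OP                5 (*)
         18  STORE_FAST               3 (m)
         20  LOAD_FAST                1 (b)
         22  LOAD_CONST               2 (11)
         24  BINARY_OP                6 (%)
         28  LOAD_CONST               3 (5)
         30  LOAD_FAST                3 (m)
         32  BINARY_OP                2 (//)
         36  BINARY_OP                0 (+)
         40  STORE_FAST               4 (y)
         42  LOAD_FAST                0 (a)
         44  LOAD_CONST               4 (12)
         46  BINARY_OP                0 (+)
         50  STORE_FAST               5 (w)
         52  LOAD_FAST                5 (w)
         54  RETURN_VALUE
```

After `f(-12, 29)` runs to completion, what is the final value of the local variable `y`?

LOAD_FAST_LOAD_FAST b,b → push 29,29. Stack: [29, 29]
BINARY_OP + → 29 + 29 = 58. Stack: [58]
STORE_FAST k → k=58. Stack: []
LOAD_FAST a → push -12. Stack: [-12]
LOAD_CONST → push 2. Stack: [-12, 2]
BINARY_OP * → -12 * 2 = -24. Stack: [-24]
STORE_FAST m → m=-24. Stack: []
LOAD_FAST b → push 29. Stack: [29]
LOAD_CONST → push 11. Stack: [29, 11]
BINARY_OP % → 29 % 11 = 7. Stack: [7]
LOAD_CONST → push 5. Stack: [7, 5]
LOAD_FAST m → push -24. Stack: [7, 5, -24]
BINARY_OP // → 5 // -24 = -1. Stack: [7, -1]
BINARY_OP + → 7 + -1 = 6. Stack: [6]
STORE_FAST y → y=6. Stack: []
LOAD_FAST a → push -12. Stack: [-12]
LOAD_CONST → push 12. Stack: [-12, 12]
BINARY_OP + → -12 + 12 = 0. Stack: [0]
STORE_FAST w → w=0. Stack: []
LOAD_FAST w → push 0. Stack: [0]
RETURN_VALUE → return 0.

6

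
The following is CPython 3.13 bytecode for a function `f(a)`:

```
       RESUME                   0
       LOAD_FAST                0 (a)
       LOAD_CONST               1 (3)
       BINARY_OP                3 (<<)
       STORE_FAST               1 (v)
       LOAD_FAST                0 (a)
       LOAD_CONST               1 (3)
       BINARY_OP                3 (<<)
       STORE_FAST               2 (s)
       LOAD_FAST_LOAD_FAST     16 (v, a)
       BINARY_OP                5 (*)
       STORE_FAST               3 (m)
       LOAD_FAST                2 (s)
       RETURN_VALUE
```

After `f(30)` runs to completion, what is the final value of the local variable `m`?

LOAD_FAST a → push 30. Stack: [30]
LOAD_CONST → push 3. Stack: [30, 3]
BINARY_OP << → 30 << 3 = 240. Stack: [240]
STORE_FAST v → v=240. Stack: []
LOAD_FAST a → push 30. Stack: [30]
LOAD_CONST → push 3. Stack: [30, 3]
BINARY_OP << → 30 << 3 = 240. Stack: [240]
STORE_FAST s → s=240. Stack: []
LOAD_FAST_LOAD_FAST v,a → push 240,30. Stack: [240, 30]
BINARY_OP * → 240 * 30 = 7200. Stack: [7200]
STORE_FAST m → m=7200. Stack: []
LOAD_FAST s → push 240. Stack: [240]
RETURN_VALUE → return 240.

7200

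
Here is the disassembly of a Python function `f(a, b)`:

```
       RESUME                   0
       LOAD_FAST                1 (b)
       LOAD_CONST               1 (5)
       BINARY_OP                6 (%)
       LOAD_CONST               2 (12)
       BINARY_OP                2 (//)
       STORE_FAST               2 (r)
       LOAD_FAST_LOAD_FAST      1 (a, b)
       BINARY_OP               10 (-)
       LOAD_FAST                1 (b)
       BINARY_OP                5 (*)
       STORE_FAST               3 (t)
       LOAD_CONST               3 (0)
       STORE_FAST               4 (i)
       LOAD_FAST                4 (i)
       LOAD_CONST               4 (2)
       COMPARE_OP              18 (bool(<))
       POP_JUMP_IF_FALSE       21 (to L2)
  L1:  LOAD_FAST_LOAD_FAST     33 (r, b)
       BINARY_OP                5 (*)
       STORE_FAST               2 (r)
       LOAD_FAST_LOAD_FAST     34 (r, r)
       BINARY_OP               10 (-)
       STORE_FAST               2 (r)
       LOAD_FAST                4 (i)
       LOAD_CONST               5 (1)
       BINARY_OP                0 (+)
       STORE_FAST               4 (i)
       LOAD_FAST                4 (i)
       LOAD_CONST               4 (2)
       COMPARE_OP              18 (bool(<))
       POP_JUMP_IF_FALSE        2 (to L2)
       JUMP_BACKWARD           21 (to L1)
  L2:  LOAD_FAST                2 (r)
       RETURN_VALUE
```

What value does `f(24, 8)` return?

LOAD_FAST b → push 8. Stack: [8]
LOAD_CONST → push 5. Stack: [8, 5]
BINARY_OP % → 8 % 5 = 3. Stack: [3]
LOAD_CONST → push 12. Stack: [3, 12]
BINARY_OP // → 3 // 12 = 0. Stack: [0]
STORE_FAST r → r=0. Stack: []
LOAD_FAST_LOAD_FAST a,b → push 24,8. Stack: [24, 8]
BINARY_OP - → 24 - 8 = 16. Stack: [16]
LOAD_FAST b → push 8. Stack: [16, 8]
BINARY_OP * → 16 * 8 = 128. Stack: [128]
STORE_FAST t → t=128. Stack: []
LOAD_CONST → push 0. Stack: [0]
STORE_FAST i → i=0. Stack: []
LOAD_FAST i → push 0. Stack: [0]
LOAD_CONST → push 2. Stack: [0, 2]
COMPARE_OP bool(<) → 0 vs 2 = True. Stack: [True]
POP_JUMP_IF_FALSE → pop True; no jump. Stack: []
LOAD_FAST_LOAD_FAST r,b → push 0,8. Stack: [0, 8]
BINARY_OP * → 0 * 8 = 0. Stack: [0]
STORE_FAST r → r=0. Stack: []
LOAD_FAST_LOAD_FAST r,r → push 0,0. Stack: [0, 0]
BINARY_OP - → 0 - 0 = 0. Stack: [0]
STORE_FAST r → r=0. Stack: []
LOAD_FAST i → push 0. Stack: [0]
LOAD_CONST → push 1. Stack: [0, 1]
BINARY_OP + → 0 + 1 = 1. Stack: [1]
STORE_FAST i → i=1. Stack: []
LOAD_FAST i → push 1. Stack: [1]
LOAD_CONST → push 2. Stack: [1, 2]
COMPARE_OP bool(<) → 1 vs 2 = True. Stack: [True]
POP_JUMP_IF_FALSE → pop True; no jump. Stack: []
LOAD_FAST_LOAD_FAST r,b → push 0,8. Stack: [0, 8]
BINARY_OP * → 0 * 8 = 0. Stack: [0]
STORE_FAST r → r=0. Stack: []
LOAD_FAST_LOAD_FAST r,r → push 0,0. Stack: [0, 0]
BINARY_OP - → 0 - 0 = 0. Stack: [0]
STORE_FAST r → r=0. Stack: []
LOAD_FAST i → push 1. Stack: [1]
LOAD_CONST → push 1. Stack: [1, 1]
BINARY_OP + → 1 + 1 = 2. Stack: [2]
STORE_FAST i → i=2. Stack: []
LOAD_FAST i → push 2. Stack: [2]
LOAD_CONST → push 2. Stack: [2, 2]
COMPARE_OP bool(<) → 2 vs 2 = False. Stack: [False]
POP_JUMP_IF_FALSE → pop False; jump. Stack: []
LOAD_FAST r → push 0. Stack: [0]
RETURN_VALUE → return 0.

0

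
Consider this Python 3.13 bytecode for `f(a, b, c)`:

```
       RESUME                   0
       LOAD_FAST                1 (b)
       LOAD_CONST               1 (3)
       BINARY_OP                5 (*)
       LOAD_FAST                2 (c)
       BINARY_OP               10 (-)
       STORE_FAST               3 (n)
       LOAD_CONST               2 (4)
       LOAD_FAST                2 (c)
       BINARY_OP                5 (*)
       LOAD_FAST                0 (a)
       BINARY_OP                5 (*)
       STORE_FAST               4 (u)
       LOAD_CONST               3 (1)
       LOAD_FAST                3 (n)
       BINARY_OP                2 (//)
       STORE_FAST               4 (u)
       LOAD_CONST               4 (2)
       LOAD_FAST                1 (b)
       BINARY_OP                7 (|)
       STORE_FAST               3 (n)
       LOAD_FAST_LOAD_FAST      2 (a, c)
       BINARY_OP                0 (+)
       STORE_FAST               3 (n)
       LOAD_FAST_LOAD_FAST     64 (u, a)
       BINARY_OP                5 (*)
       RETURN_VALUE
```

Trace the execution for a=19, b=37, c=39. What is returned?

0

LOAD_FAST b → push 37. Stack: [37]
LOAD_CONST → push 3. Stack: [37, 3]
BINARY_OP * → 37 * 3 = 111. Stack: [111]
LOAD_FAST c → push 39. Stack: [111, 39]
BINARY_OP - → 111 - 39 = 72. Stack: [72]
STORE_FAST n → n=72. Stack: []
LOAD_CONST → push 4. Stack: [4]
LOAD_FAST c → push 39. Stack: [4, 39]
BINARY_OP * → 4 * 39 = 156. Stack: [156]
LOAD_FAST a → push 19. Stack: [156, 19]
BINARY_OP * → 156 * 19 = 2964. Stack: [2964]
STORE_FAST u → u=2964. Stack: []
LOAD_CONST → push 1. Stack: [1]
LOAD_FAST n → push 72. Stack: [1, 72]
BINARY_OP // → 1 // 72 = 0. Stack: [0]
STORE_FAST u → u=0. Stack: []
LOAD_CONST → push 2. Stack: [2]
LOAD_FAST b → push 37. Stack: [2, 37]
BINARY_OP | → 2 | 37 = 39. Stack: [39]
STORE_FAST n → n=39. Stack: []
LOAD_FAST_LOAD_FAST a,c → push 19,39. Stack: [19, 39]
BINARY_OP + → 19 + 39 = 58. Stack: [58]
STORE_FAST n → n=58. Stack: []
LOAD_FAST_LOAD_FAST u,a → push 0,19. Stack: [0, 19]
BINARY_OP * → 0 * 19 = 0. Stack: [0]
RETURN_VALUE → return 0.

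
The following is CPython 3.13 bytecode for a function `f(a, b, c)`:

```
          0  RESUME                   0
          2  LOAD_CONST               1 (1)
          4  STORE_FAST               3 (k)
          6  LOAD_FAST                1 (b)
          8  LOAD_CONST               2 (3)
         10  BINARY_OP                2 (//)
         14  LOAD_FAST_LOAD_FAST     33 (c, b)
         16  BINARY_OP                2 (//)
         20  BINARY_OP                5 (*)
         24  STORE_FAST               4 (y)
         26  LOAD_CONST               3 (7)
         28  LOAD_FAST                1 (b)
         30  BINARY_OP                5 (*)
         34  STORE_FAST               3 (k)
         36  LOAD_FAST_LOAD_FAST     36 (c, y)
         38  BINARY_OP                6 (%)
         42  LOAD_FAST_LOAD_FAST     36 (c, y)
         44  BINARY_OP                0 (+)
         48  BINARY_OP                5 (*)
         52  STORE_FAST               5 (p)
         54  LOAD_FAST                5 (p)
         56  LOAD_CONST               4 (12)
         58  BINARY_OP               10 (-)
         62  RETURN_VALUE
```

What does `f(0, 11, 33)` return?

240

LOAD_CONST → push 1. Stack: [1]
STORE_FAST k → k=1. Stack: []
LOAD_FAST b → push 11. Stack: [11]
LOAD_CONST → push 3. Stack: [11, 3]
BINARY_OP // → 11 // 3 = 3. Stack: [3]
LOAD_FAST_LOAD_FAST c,b → push 33,11. Stack: [3, 33, 11]
BINARY_OP // → 33 // 11 = 3. Stack: [3, 3]
BINARY_OP * → 3 * 3 = 9. Stack: [9]
STORE_FAST y → y=9. Stack: []
LOAD_CONST → push 7. Stack: [7]
LOAD_FAST b → push 11. Stack: [7, 11]
BINARY_OP * → 7 * 11 = 77. Stack: [77]
STORE_FAST k → k=77. Stack: []
LOAD_FAST_LOAD_FAST c,y → push 33,9. Stack: [33, 9]
BINARY_OP % → 33 % 9 = 6. Stack: [6]
LOAD_FAST_LOAD_FAST c,y → push 33,9. Stack: [6, 33, 9]
BINARY_OP + → 33 + 9 = 42. Stack: [6, 42]
BINARY_OP * → 6 * 42 = 252. Stack: [252]
STORE_FAST p → p=252. Stack: []
LOAD_FAST p → push 252. Stack: [252]
LOAD_CONST → push 12. Stack: [252, 12]
BINARY_OP - → 252 - 12 = 240. Stack: [240]
RETURN_VALUE → return 240.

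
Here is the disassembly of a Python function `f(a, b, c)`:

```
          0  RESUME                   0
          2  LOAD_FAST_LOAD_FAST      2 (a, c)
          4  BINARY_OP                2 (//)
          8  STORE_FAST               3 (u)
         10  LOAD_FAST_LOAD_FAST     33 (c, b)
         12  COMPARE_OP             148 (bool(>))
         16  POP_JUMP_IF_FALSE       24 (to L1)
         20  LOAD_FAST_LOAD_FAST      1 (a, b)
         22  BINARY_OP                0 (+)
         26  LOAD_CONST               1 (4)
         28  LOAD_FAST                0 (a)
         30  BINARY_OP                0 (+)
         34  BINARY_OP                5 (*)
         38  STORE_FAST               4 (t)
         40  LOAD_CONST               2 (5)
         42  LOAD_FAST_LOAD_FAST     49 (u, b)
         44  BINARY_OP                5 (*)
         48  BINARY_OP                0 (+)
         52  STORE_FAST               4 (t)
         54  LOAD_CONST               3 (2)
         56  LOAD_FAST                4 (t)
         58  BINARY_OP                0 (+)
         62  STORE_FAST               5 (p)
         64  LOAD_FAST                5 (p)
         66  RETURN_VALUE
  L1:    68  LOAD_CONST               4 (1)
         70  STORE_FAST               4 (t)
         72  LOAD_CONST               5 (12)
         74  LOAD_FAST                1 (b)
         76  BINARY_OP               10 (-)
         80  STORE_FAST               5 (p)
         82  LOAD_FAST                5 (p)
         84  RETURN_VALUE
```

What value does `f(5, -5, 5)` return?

2

LOAD_FAST_LOAD_FAST a,c → push 5,5. Stack: [5, 5]
BINARY_OP // → 5 // 5 = 1. Stack: [1]
STORE_FAST u → u=1. Stack: []
LOAD_FAST_LOAD_FAST c,b → push 5,-5. Stack: [5, -5]
COMPARE_OP bool(>) → 5 vs -5 = True. Stack: [True]
POP_JUMP_IF_FALSE → pop True; no jump. Stack: []
LOAD_FAST_LOAD_FAST a,b → push 5,-5. Stack: [5, -5]
BINARY_OP + → 5 + -5 = 0. Stack: [0]
LOAD_CONST → push 4. Stack: [0, 4]
LOAD_FAST a → push 5. Stack: [0, 4, 5]
BINARY_OP + → 4 + 5 = 9. Stack: [0, 9]
BINARY_OP * → 0 * 9 = 0. Stack: [0]
STORE_FAST t → t=0. Stack: []
LOAD_CONST → push 5. Stack: [5]
LOAD_FAST_LOAD_FAST u,b → push 1,-5. Stack: [5, 1, -5]
BINARY_OP * → 1 * -5 = -5. Stack: [5, -5]
BINARY_OP + → 5 + -5 = 0. Stack: [0]
STORE_FAST t → t=0. Stack: []
LOAD_CONST → push 2. Stack: [2]
LOAD_FAST t → push 0. Stack: [2, 0]
BINARY_OP + → 2 + 0 = 2. Stack: [2]
STORE_FAST p → p=2. Stack: []
LOAD_FAST p → push 2. Stack: [2]
RETURN_VALUE → return 2.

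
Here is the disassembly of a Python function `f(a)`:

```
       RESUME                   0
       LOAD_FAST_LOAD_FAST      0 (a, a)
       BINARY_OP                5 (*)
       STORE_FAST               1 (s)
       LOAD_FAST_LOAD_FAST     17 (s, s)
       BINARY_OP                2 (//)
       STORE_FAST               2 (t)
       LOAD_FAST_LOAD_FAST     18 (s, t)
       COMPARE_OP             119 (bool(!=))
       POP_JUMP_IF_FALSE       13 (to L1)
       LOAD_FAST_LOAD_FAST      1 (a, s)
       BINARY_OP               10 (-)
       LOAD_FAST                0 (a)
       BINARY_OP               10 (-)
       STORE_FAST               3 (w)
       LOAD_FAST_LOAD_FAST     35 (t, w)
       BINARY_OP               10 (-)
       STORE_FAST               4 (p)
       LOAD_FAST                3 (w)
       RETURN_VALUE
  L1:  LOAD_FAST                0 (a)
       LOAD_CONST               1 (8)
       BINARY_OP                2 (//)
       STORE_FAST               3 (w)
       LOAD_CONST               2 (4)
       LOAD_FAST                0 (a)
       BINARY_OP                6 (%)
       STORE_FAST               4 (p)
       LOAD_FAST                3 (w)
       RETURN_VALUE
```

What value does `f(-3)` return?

LOAD_FAST_LOAD_FAST a,a → push -3,-3. Stack: [-3, -3]
BINARY_OP * → -3 * -3 = 9. Stack: [9]
STORE_FAST s → s=9. Stack: []
LOAD_FAST_LOAD_FAST s,s → push 9,9. Stack: [9, 9]
BINARY_OP // → 9 // 9 = 1. Stack: [1]
STORE_FAST t → t=1. Stack: []
LOAD_FAST_LOAD_FAST s,t → push 9,1. Stack: [9, 1]
COMPARE_OP bool(!=) → 9 vs 1 = True. Stack: [True]
POP_JUMP_IF_FALSE → pop True; no jump. Stack: []
LOAD_FAST_LOAD_FAST a,s → push -3,9. Stack: [-3, 9]
BINARY_OP - → -3 - 9 = -12. Stack: [-12]
LOAD_FAST a → push -3. Stack: [-12, -3]
BINARY_OP - → -12 - -3 = -9. Stack: [-9]
STORE_FAST w → w=-9. Stack: []
LOAD_FAST_LOAD_FAST t,w → push 1,-9. Stack: [1, -9]
BINARY_OP - → 1 - -9 = 10. Stack: [10]
STORE_FAST p → p=10. Stack: []
LOAD_FAST w → push -9. Stack: [-9]
RETURN_VALUE → return -9.

-9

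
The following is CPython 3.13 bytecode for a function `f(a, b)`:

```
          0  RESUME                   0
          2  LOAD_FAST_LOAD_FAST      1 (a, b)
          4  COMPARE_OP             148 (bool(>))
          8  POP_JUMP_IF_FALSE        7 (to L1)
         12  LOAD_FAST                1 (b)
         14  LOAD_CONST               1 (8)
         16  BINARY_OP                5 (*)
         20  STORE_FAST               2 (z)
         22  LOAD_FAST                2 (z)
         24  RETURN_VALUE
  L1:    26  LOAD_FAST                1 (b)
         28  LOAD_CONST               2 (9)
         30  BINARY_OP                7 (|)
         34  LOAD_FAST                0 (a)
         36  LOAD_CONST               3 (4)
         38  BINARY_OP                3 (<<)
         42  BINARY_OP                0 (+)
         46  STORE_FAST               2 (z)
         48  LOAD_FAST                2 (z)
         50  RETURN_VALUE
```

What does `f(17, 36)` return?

LOAD_FAST_LOAD_FAST a,b → push 17,36. Stack: [17, 36]
COMPARE_OP bool(>) → 17 vs 36 = False. Stack: [False]
POP_JUMP_IF_FALSE → pop False; jump. Stack: []
LOAD_FAST b → push 36. Stack: [36]
LOAD_CONST → push 9. Stack: [36, 9]
BINARY_OP | → 36 | 9 = 45. Stack: [45]
LOAD_FAST a → push 17. Stack: [45, 17]
LOAD_CONST → push 4. Stack: [45, 17, 4]
BINARY_OP << → 17 << 4 = 272. Stack: [45, 272]
BINARY_OP + → 45 + 272 = 317. Stack: [317]
STORE_FAST z → z=317. Stack: []
LOAD_FAST z → push 317. Stack: [317]
RETURN_VALUE → return 317.

317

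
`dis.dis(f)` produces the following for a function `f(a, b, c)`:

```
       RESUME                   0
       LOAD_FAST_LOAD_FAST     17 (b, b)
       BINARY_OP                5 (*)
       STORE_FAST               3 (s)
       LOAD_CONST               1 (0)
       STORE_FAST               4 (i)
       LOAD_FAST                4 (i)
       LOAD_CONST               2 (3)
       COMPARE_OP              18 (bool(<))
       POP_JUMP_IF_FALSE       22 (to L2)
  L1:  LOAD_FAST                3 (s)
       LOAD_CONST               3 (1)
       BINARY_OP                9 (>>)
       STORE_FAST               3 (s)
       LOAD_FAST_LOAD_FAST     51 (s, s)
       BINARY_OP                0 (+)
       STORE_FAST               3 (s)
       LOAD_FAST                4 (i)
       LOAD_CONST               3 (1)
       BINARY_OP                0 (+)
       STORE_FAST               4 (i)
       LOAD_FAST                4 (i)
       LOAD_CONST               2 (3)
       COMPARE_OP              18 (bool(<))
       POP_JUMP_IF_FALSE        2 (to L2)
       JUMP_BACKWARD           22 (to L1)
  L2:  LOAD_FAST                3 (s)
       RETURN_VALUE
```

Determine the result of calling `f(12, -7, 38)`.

48

LOAD_FAST_LOAD_FAST b,b → push -7,-7. Stack: [-7, -7]
BINARY_OP * → -7 * -7 = 49. Stack: [49]
STORE_FAST s → s=49. Stack: []
LOAD_CONST → push 0. Stack: [0]
STORE_FAST i → i=0. Stack: []
LOAD_FAST i → push 0. Stack: [0]
LOAD_CONST → push 3. Stack: [0, 3]
COMPARE_OP bool(<) → 0 vs 3 = True. Stack: [True]
POP_JUMP_IF_FALSE → pop True; no jump. Stack: []
LOAD_FAST s → push 49. Stack: [49]
LOAD_CONST → push 1. Stack: [49, 1]
BINARY_OP >> → 49 >> 1 = 24. Stack: [24]
STORE_FAST s → s=24. Stack: []
LOAD_FAST_LOAD_FAST s,s → push 24,24. Stack: [24, 24]
BINARY_OP + → 24 + 24 = 48. Stack: [48]
STORE_FAST s → s=48. Stack: []
LOAD_FAST i → push 0. Stack: [0]
LOAD_CONST → push 1. Stack: [0, 1]
BINARY_OP + → 0 + 1 = 1. Stack: [1]
STORE_FAST i → i=1. Stack: []
LOAD_FAST i → push 1. Stack: [1]
LOAD_CONST → push 3. Stack: [1, 3]
COMPARE_OP bool(<) → 1 vs 3 = True. Stack: [True]
POP_JUMP_IF_FALSE → pop True; no jump. Stack: []
LOAD_FAST s → push 48. Stack: [48]
LOAD_CONST → push 1. Stack: [48, 1]
BINARY_OP >> → 48 >> 1 = 24. Stack: [24]
STORE_FAST s → s=24. Stack: []
LOAD_FAST_LOAD_FAST s,s → push 24,24. Stack: [24, 24]
BINARY_OP + → 24 + 24 = 48. Stack: [48]
STORE_FAST s → s=48. Stack: []
LOAD_FAST i → push 1. Stack: [1]
LOAD_CONST → push 1. Stack: [1, 1]
BINARY_OP + → 1 + 1 = 2. Stack: [2]
STORE_FAST i → i=2. Stack: []
LOAD_FAST i → push 2. Stack: [2]
LOAD_CONST → push 3. Stack: [2, 3]
COMPARE_OP bool(<) → 2 vs 3 = True. Stack: [True]
POP_JUMP_IF_FALSE → pop True; no jump. Stack: []
LOAD_FAST s → push 48. Stack: [48]
LOAD_CONST → push 1. Stack: [48, 1]
BINARY_OP >> → 48 >> 1 = 24. Stack: [24]
STORE_FAST s → s=24. Stack: []
LOAD_FAST_LOAD_FAST s,s → push 24,24. Stack: [24, 24]
BINARY_OP + → 24 + 24 = 48. Stack: [48]
STORE_FAST s → s=48. Stack: []
LOAD_FAST i → push 2. Stack: [2]
LOAD_CONST → push 1. Stack: [2, 1]
BINARY_OP + → 2 + 1 = 3. Stack: [3]
STORE_FAST i → i=3. Stack: []
LOAD_FAST i → push 3. Stack: [3]
LOAD_CONST → push 3. Stack: [3, 3]
COMPARE_OP bool(<) → 3 vs 3 = False. Stack: [False]
POP_JUMP_IF_FALSE → pop False; jump. Stack: []
LOAD_FAST s → push 48. Stack: [48]
RETURN_VALUE → return 48.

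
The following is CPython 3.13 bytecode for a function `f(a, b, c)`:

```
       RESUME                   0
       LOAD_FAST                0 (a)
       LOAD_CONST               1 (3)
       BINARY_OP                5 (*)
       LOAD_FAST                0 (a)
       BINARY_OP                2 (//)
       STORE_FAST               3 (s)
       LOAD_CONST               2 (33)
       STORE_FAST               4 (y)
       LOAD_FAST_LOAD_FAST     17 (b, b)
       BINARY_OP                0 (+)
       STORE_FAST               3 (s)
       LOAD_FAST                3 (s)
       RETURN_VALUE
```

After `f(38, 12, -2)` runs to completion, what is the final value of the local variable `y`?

33

LOAD_FAST a → push 38. Stack: [38]
LOAD_CONST → push 3. Stack: [38, 3]
BINARY_OP * → 38 * 3 = 114. Stack: [114]
LOAD_FAST a → push 38. Stack: [114, 38]
BINARY_OP // → 114 // 38 = 3. Stack: [3]
STORE_FAST s → s=3. Stack: []
LOAD_CONST → push 33. Stack: [33]
STORE_FAST y → y=33. Stack: []
LOAD_FAST_LOAD_FAST b,b → push 12,12. Stack: [12, 12]
BINARY_OP + → 12 + 12 = 24. Stack: [24]
STORE_FAST s → s=24. Stack: []
LOAD_FAST s → push 24. Stack: [24]
RETURN_VALUE → return 24.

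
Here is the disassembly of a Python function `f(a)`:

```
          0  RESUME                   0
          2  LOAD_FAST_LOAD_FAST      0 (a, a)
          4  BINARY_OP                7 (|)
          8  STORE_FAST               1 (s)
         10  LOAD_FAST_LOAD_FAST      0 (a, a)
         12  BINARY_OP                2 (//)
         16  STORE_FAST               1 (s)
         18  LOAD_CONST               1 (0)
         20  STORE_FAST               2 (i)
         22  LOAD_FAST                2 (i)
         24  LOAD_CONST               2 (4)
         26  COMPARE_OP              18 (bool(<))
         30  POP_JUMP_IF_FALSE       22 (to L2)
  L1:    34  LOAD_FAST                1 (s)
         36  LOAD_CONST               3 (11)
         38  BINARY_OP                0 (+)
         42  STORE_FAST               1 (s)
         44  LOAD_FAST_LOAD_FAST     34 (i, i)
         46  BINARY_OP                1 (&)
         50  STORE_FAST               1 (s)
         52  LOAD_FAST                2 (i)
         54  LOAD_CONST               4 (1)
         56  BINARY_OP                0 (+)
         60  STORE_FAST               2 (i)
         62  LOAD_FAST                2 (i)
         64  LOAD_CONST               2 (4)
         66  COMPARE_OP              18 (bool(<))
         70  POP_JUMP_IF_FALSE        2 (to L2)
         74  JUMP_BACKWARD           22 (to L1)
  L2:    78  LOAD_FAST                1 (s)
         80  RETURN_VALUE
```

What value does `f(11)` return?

3

LOAD_FAST_LOAD_FAST a,a → push 11,11
BINARY_OP | → 11 | 11 = 11
STORE_FAST s → s=11
LOAD_FAST_LOAD_FAST a,a → push 11,11
BINARY_OP // → 11 // 11 = 1
STORE_FAST s → s=1
LOAD_CONST → push 0
STORE_FAST i → i=0
LOAD_FAST i → push 0
LOAD_CONST → push 4
COMPARE_OP bool(<) → 0 vs 4 = True
POP_JUMP_IF_FALSE → pop True; no jump
LOAD_FAST s → push 1
LOAD_CONST → push 11
BINARY_OP + → 1 + 11 = 12
STORE_FAST s → s=12
LOAD_FAST_LOAD_FAST i,i → push 0,0
BINARY_OP & → 0 & 0 = 0
STORE_FAST s → s=0
LOAD_FAST i → push 0
LOAD_CONST → push 1
BINARY_OP + → 0 + 1 = 1
STORE_FAST i → i=1
LOAD_FAST i → push 1
LOAD_CONST → push 4
COMPARE_OP bool(<) → 1 vs 4 = True
POP_JUMP_IF_FALSE → pop True; no jump
LOAD_FAST s → push 0
LOAD_CONST → push 11
BINARY_OP + → 0 + 11 = 11
STORE_FAST s → s=11
LOAD_FAST_LOAD_FAST i,i → push 1,1
BINARY_OP & → 1 & 1 = 1
STORE_FAST s → s=1
LOAD_FAST i → push 1
LOAD_CONST → push 1
BINARY_OP + → 1 + 1 = 2
STORE_FAST i → i=2
LOAD_FAST i → push 2
LOAD_CONST → push 4
COMPARE_OP bool(<) → 2 vs 4 = True
POP_JUMP_IF_FALSE → pop True; no jump
LOAD_FAST s → push 1
LOAD_CONST → push 11
BINARY_OP + → 1 + 11 = 12
STORE_FAST s → s=12
LOAD_FAST_LOAD_FAST i,i → push 2,2
BINARY_OP & → 2 & 2 = 2
STORE_FAST s → s=2
LOAD_FAST i → push 2
LOAD_CONST → push 1
BINARY_OP + → 2 + 1 = 3
STORE_FAST i → i=3
LOAD_FAST i → push 3
LOAD_CONST → push 4
COMPARE_OP bool(<) → 3 vs 4 = True
POP_JUMP_IF_FALSE → pop True; no jump
LOAD_FAST s → push 2
LOAD_CONST → push 11
BINARY_OP + → 2 + 11 = 13
STORE_FAST s → s=13
LOAD_FAST_LOAD_FAST i,i → push 3,3
BINARY_OP & → 3 & 3 = 3
STORE_FAST s → s=3
LOAD_FAST i → push 3
LOAD_CONST → push 1
BINARY_OP + → 3 + 1 = 4
STORE_FAST i → i=4
LOAD_FAST i → push 4
LOAD_CONST → push 4
COMPARE_OP bool(<) → 4 vs 4 = False
POP_JUMP_IF_FALSE → pop False; jump
LOAD_FAST s → push 3
RETURN_VALUE → return 3.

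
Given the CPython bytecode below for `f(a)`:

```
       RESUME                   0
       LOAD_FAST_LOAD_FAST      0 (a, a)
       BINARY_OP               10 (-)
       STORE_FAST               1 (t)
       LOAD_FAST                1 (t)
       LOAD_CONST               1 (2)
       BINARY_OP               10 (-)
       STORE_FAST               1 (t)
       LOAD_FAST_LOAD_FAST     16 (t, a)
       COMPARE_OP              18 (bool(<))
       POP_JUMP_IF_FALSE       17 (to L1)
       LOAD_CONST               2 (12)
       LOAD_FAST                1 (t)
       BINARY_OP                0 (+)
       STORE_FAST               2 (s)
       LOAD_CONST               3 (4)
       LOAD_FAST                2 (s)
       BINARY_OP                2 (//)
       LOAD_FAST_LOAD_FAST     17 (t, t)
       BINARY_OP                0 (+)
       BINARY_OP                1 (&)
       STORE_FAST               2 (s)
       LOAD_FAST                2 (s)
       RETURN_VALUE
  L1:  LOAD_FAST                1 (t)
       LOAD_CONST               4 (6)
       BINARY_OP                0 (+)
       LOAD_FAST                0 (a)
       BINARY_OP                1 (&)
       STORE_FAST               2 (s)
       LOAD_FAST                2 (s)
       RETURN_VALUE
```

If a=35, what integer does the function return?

LOAD_FAST_LOAD_FAST a,a → push 35,35. Stack: [35, 35]
BINARY_OP - → 35 - 35 = 0. Stack: [0]
STORE_FAST t → t=0. Stack: []
LOAD_FAST t → push 0. Stack: [0]
LOAD_CONST → push 2. Stack: [0, 2]
BINARY_OP - → 0 - 2 = -2. Stack: [-2]
STORE_FAST t → t=-2. Stack: []
LOAD_FAST_LOAD_FAST t,a → push -2,35. Stack: [-2, 35]
COMPARE_OP bool(<) → -2 vs 35 = True. Stack: [True]
POP_JUMP_IF_FALSE → pop True; no jump. Stack: []
LOAD_CONST → push 12. Stack: [12]
LOAD_FAST t → push -2. Stack: [12, -2]
BINARY_OP + → 12 + -2 = 10. Stack: [10]
STORE_FAST s → s=10. Stack: []
LOAD_CONST → push 4. Stack: [4]
LOAD_FAST s → push 10. Stack: [4, 10]
BINARY_OP // → 4 // 10 = 0. Stack: [0]
LOAD_FAST_LOAD_FAST t,t → push -2,-2. Stack: [0, -2, -2]
BINARY_OP + → -2 + -2 = -4. Stack: [0, -4]
BINARY_OP & → 0 & -4 = 0. Stack: [0]
STORE_FAST s → s=0. Stack: []
LOAD_FAST s → push 0. Stack: [0]
RETURN_VALUE → return 0.

0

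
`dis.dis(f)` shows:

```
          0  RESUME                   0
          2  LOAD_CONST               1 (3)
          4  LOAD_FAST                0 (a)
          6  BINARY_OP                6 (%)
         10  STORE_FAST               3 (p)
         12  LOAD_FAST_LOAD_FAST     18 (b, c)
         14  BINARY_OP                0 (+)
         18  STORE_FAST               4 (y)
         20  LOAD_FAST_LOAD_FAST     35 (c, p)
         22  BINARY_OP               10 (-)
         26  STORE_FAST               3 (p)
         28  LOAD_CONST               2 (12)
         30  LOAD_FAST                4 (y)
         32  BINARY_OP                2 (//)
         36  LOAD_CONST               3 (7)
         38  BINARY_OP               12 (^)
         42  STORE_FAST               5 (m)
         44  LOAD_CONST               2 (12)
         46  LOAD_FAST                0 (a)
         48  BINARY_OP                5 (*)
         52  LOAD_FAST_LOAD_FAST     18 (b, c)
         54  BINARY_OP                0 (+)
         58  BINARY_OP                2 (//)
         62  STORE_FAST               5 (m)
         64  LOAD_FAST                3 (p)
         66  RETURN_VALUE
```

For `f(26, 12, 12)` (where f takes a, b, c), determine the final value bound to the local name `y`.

LOAD_CONST → push 3. Stack: [3]
LOAD_FAST a → push 26. Stack: [3, 26]
BINARY_OP % → 3 % 26 = 3. Stack: [3]
STORE_FAST p → p=3. Stack: []
LOAD_FAST_LOAD_FAST b,c → push 12,12. Stack: [12, 12]
BINARY_OP + → 12 + 12 = 24. Stack: [24]
STORE_FAST y → y=24. Stack: []
LOAD_FAST_LOAD_FAST c,p → push 12,3. Stack: [12, 3]
BINARY_OP - → 12 - 3 = 9. Stack: [9]
STORE_FAST p → p=9. Stack: []
LOAD_CONST → push 12. Stack: [12]
LOAD_FAST y → push 24. Stack: [12, 24]
BINARY_OP // → 12 // 24 = 0. Stack: [0]
LOAD_CONST → push 7. Stack: [0, 7]
BINARY_OP ^ → 0 ^ 7 = 7. Stack: [7]
STORE_FAST m → m=7. Stack: []
LOAD_CONST → push 12. Stack: [12]
LOAD_FAST a → push 26. Stack: [12, 26]
BINARY_OP * → 12 * 26 = 312. Stack: [312]
LOAD_FAST_LOAD_FAST b,c → push 12,12. Stack: [312, 12, 12]
BINARY_OP + → 12 + 12 = 24. Stack: [312, 24]
BINARY_OP // → 312 // 24 = 13. Stack: [13]
STORE_FAST m → m=13. Stack: []
LOAD_FAST p → push 9. Stack: [9]
RETURN_VALUE → return 9.

24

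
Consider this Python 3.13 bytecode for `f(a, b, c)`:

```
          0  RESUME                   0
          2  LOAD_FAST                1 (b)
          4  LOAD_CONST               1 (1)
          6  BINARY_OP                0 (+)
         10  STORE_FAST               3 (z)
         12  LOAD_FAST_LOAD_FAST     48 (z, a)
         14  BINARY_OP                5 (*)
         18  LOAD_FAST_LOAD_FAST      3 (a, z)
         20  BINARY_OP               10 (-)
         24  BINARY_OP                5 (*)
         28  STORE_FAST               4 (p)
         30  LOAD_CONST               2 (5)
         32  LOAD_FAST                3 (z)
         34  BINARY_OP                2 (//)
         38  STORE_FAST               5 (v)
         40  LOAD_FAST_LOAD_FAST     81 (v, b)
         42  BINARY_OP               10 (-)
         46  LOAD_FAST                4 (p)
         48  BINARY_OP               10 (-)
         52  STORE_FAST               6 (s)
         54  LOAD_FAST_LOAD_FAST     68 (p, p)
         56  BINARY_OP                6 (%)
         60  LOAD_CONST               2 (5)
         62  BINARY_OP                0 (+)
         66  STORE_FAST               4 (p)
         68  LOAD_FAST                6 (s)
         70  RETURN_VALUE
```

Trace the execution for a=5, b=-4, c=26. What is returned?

122

LOAD_FAST b → push -4. Stack: [-4]
LOAD_CONST → push 1. Stack: [-4, 1]
BINARY_OP + → -4 + 1 = -3. Stack: [-3]
STORE_FAST z → z=-3. Stack: []
LOAD_FAST_LOAD_FAST z,a → push -3,5. Stack: [-3, 5]
BINARY_OP * → -3 * 5 = -15. Stack: [-15]
LOAD_FAST_LOAD_FAST a,z → push 5,-3. Stack: [-15, 5, -3]
BINARY_OP - → 5 - -3 = 8. Stack: [-15, 8]
BINARY_OP * → -15 * 8 = -120. Stack: [-120]
STORE_FAST p → p=-120. Stack: []
LOAD_CONST → push 5. Stack: [5]
LOAD_FAST z → push -3. Stack: [5, -3]
BINARY_OP // → 5 // -3 = -2. Stack: [-2]
STORE_FAST v → v=-2. Stack: []
LOAD_FAST_LOAD_FAST v,b → push -2,-4. Stack: [-2, -4]
BINARY_OP - → -2 - -4 = 2. Stack: [2]
LOAD_FAST p → push -120. Stack: [2, -120]
BINARY_OP - → 2 - -120 = 122. Stack: [122]
STORE_FAST s → s=122. Stack: []
LOAD_FAST_LOAD_FAST p,p → push -120,-120. Stack: [-120, -120]
BINARY_OP % → -120 % -120 = 0. Stack: [0]
LOAD_CONST → push 5. Stack: [0, 5]
BINARY_OP + → 0 + 5 = 5. Stack: [5]
STORE_FAST p → p=5. Stack: []
LOAD_FAST s → push 122. Stack: [122]
RETURN_VALUE → return 122.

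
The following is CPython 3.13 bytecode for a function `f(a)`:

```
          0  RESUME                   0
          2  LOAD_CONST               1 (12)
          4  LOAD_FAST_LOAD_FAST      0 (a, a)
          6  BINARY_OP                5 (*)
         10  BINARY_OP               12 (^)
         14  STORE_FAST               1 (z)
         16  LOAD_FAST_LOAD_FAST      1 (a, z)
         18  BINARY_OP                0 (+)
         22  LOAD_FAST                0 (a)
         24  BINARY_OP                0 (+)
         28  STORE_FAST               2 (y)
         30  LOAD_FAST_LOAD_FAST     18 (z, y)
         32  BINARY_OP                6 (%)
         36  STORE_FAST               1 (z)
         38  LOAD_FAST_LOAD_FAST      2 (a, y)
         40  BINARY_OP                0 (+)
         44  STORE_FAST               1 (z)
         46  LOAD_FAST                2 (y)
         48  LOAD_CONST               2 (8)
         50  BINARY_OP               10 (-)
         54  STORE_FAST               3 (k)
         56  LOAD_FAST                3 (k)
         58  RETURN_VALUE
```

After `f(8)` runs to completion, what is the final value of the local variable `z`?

LOAD_CONST → push 12. Stack: [12]
LOAD_FAST_LOAD_FAST a,a → push 8,8. Stack: [12, 8, 8]
BINARY_OP * → 8 * 8 = 64. Stack: [12, 64]
BINARY_OP ^ → 12 ^ 64 = 76. Stack: [76]
STORE_FAST z → z=76. Stack: []
LOAD_FAST_LOAD_FAST a,z → push 8,76. Stack: [8, 76]
BINARY_OP + → 8 + 76 = 84. Stack: [84]
LOAD_FAST a → push 8. Stack: [84, 8]
BINARY_OP + → 84 + 8 = 92. Stack: [92]
STORE_FAST y → y=92. Stack: []
LOAD_FAST_LOAD_FAST z,y → push 76,92. Stack: [76, 92]
BINARY_OP % → 76 % 92 = 76. Stack: [76]
STORE_FAST z → z=76. Stack: []
LOAD_FAST_LOAD_FAST a,y → push 8,92. Stack: [8, 92]
BINARY_OP + → 8 + 92 = 100. Stack: [100]
STORE_FAST z → z=100. Stack: []
LOAD_FAST y → push 92. Stack: [92]
LOAD_CONST → push 8. Stack: [92, 8]
BINARY_OP - → 92 - 8 = 84. Stack: [84]
STORE_FAST k → k=84. Stack: []
LOAD_FAST k → push 84. Stack: [84]
RETURN_VALUE → return 84.

100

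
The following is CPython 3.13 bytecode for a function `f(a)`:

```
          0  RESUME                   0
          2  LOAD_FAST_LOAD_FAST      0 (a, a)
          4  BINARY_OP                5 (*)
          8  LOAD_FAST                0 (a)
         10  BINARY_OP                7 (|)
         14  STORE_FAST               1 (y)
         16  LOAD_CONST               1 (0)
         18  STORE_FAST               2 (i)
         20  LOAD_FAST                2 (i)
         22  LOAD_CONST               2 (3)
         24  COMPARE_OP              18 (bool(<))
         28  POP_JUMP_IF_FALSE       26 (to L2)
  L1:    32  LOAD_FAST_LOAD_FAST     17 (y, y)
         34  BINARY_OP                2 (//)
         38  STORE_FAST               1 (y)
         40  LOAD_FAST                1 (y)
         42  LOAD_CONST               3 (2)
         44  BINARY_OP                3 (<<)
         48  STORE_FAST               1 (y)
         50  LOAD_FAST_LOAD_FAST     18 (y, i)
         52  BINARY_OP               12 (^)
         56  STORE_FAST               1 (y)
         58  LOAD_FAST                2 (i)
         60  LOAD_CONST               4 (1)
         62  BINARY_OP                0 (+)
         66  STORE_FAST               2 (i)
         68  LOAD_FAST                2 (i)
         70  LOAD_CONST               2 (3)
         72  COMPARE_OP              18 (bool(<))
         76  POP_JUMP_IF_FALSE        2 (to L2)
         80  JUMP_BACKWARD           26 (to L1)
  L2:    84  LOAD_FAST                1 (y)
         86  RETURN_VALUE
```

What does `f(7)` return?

6

LOAD_FAST_LOAD_FAST a,a → push 7,7. Stack: [7, 7]
BINARY_OP * → 7 * 7 = 49. Stack: [49]
LOAD_FAST a → push 7. Stack: [49, 7]
BINARY_OP | → 49 | 7 = 55. Stack: [55]
STORE_FAST y → y=55. Stack: []
LOAD_CONST → push 0. Stack: [0]
STORE_FAST i → i=0. Stack: []
LOAD_FAST i → push 0. Stack: [0]
LOAD_CONST → push 3. Stack: [0, 3]
COMPARE_OP bool(<) → 0 vs 3 = True. Stack: [True]
POP_JUMP_IF_FALSE → pop True; no jump. Stack: []
LOAD_FAST_LOAD_FAST y,y → push 55,55. Stack: [55, 55]
BINARY_OP // → 55 // 55 = 1. Stack: [1]
STORE_FAST y → y=1. Stack: []
LOAD_FAST y → push 1. Stack: [1]
LOAD_CONST → push 2. Stack: [1, 2]
BINARY_OP << → 1 << 2 = 4. Stack: [4]
STORE_FAST y → y=4. Stack: []
LOAD_FAST_LOAD_FAST y,i → push 4,0. Stack: [4, 0]
BINARY_OP ^ → 4 ^ 0 = 4. Stack: [4]
STORE_FAST y → y=4. Stack: []
LOAD_FAST i → push 0. Stack: [0]
LOAD_CONST → push 1. Stack: [0, 1]
BINARY_OP + → 0 + 1 = 1. Stack: [1]
STORE_FAST i → i=1. Stack: []
LOAD_FAST i → push 1. Stack: [1]
LOAD_CONST → push 3. Stack: [1, 3]
COMPARE_OP bool(<) → 1 vs 3 = True. Stack: [True]
POP_JUMP_IF_FALSE → pop True; no jump. Stack: []
LOAD_FAST_LOAD_FAST y,y → push 4,4. Stack: [4, 4]
BINARY_OP // → 4 // 4 = 1. Stack: [1]
STORE_FAST y → y=1. Stack: []
LOAD_FAST y → push 1. Stack: [1]
LOAD_CONST → push 2. Stack: [1, 2]
BINARY_OP << → 1 << 2 = 4. Stack: [4]
STORE_FAST y → y=4. Stack: []
LOAD_FAST_LOAD_FAST y,i → push 4,1. Stack: [4, 1]
BINARY_OP ^ → 4 ^ 1 = 5. Stack: [5]
STORE_FAST y → y=5. Stack: []
LOAD_FAST i → push 1. Stack: [1]
LOAD_CONST → push 1. Stack: [1, 1]
BINARY_OP + → 1 + 1 = 2. Stack: [2]
STORE_FAST i → i=2. Stack: []
LOAD_FAST i → push 2. Stack: [2]
LOAD_CONST → push 3. Stack: [2, 3]
COMPARE_OP bool(<) → 2 vs 3 = True. Stack: [True]
POP_JUMP_IF_FALSE → pop True; no jump. Stack: []
LOAD_FAST_LOAD_FAST y,y → push 5,5. Stack: [5, 5]
BINARY_OP // → 5 // 5 = 1. Stack: [1]
STORE_FAST y → y=1. Stack: []
LOAD_FAST y → push 1. Stack: [1]
LOAD_CONST → push 2. Stack: [1, 2]
BINARY_OP << → 1 << 2 = 4. Stack: [4]
STORE_FAST y → y=4. Stack: []
LOAD_FAST_LOAD_FAST y,i → push 4,2. Stack: [4, 2]
BINARY_OP ^ → 4 ^ 2 = 6. Stack: [6]
STORE_FAST y → y=6. Stack: []
LOAD_FAST i → push 2. Stack: [2]
LOAD_CONST → push 1. Stack: [2, 1]
BINARY_OP + → 2 + 1 = 3. Stack: [3]
STORE_FAST i → i=3. Stack: []
LOAD_FAST i → push 3. Stack: [3]
LOAD_CONST → push 3. Stack: [3, 3]
COMPARE_OP bool(<) → 3 vs 3 = False. Stack: [False]
POP_JUMP_IF_FALSE → pop False; jump. Stack: []
LOAD_FAST y → push 6. Stack: [6]
RETURN_VALUE → return 6.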